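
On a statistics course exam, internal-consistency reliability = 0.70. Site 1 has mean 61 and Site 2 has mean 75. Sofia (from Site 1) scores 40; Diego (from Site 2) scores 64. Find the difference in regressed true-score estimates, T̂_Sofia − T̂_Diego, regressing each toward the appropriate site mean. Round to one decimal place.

-21.0

T̂_Sofia = 0.70(40) + 0.30(61) = 46.300
T̂_Diego = 0.70(64) + 0.30(75) = 67.300
Difference = 46.300 − 67.300 = -21.000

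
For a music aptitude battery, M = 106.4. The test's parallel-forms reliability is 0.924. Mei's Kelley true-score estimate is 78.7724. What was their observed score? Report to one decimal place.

76.5

T̂ = ρX + (1 − ρ)μ  ⇒  X = (T̂ − (1 − ρ)μ) / ρ
X = (78.7724 − 0.076 × 106.4) / 0.924 = (78.7724 − 8.0864) / 0.924 = 70.6860 / 0.924 = 76.500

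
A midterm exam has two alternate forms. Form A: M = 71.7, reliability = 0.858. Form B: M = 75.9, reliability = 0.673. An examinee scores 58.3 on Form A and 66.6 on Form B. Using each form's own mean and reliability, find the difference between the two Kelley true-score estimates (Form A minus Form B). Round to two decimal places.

-9.44

T̂_A = 0.858(58.3) + 0.142(71.7) = 60.2028
T̂_B = 0.673(66.6) + 0.327(75.9) = 69.6411
T̂_A − T̂_B = -9.4383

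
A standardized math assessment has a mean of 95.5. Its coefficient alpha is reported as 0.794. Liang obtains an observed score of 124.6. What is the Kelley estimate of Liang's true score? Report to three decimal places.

Regress the observed score toward the mean by the unreliability: T̂ = 0.794·124.6 + 0.206·95.5 = 98.9324 + 19.6730 = 118.6054.

118.605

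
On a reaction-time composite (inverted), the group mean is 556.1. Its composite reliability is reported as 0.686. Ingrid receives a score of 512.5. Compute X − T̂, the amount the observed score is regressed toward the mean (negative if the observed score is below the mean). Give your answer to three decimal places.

-13.690

T̂ = ρX + (1 − ρ)μ
  = 0.686 × 512.5 + 0.314 × 556.1
  = 351.5750 + 174.6154
  = 526.19040
  ≈ 526.1904
X − T̂ = 512.5 − 526.1904 = -13.6904 → -13.690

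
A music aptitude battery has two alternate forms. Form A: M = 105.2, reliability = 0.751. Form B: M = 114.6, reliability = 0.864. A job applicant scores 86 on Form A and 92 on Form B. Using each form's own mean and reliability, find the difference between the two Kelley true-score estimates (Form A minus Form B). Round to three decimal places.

-4.293

T̂_A = 0.751(86) + 0.249(105.2) = 90.78080
T̂_B = 0.864(92) + 0.136(114.6) = 95.07360
T̂_A − T̂_B = -4.29280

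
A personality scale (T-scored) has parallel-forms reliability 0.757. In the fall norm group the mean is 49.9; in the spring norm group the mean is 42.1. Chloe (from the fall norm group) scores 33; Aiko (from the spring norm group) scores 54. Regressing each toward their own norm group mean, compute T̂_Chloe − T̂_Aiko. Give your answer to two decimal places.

T̂_Chloe = 0.757(33) + 0.243(49.9) = 37.1067
T̂_Aiko = 0.757(54) + 0.243(42.1) = 51.1083
Difference = 37.1067 − 51.1083 = -14.0016

-14.00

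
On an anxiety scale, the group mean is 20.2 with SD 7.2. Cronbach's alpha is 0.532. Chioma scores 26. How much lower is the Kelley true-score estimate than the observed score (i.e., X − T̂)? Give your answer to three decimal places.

T̂ = 0.532(26) + 0.468(20.2) = 13.832 + 9.4536 = 23.28560 → 23.2856
X − T̂ = 26 − 23.2856 = 2.7144 → 2.714

2.714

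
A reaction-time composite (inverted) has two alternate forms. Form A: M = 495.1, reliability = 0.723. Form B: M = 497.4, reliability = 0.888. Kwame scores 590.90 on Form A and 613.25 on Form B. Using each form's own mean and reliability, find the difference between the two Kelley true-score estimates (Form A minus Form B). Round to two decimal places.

-35.91

T̂_A = 0.723(590.90) + 0.277(495.1) = 564.3634
T̂_B = 0.888(613.25) + 0.112(497.4) = 600.2748
T̂_A − T̂_B = -35.9114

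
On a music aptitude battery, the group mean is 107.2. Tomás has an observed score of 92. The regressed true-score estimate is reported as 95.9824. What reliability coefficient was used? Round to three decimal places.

0.738

T̂ = ρX + (1 − ρ)μ  ⇒  T̂ − μ = ρ(X − μ)
ρ = (T̂ − μ)/(X − μ) = (95.9824 − 107.2) / (92 − 107.2) = -11.2176 / -15.2 = 0.73800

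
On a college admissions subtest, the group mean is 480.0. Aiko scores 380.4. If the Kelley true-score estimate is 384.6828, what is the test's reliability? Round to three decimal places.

T̂ = ρX + (1 − ρ)μ  ⇒  T̂ − μ = ρ(X − μ)
ρ = (T̂ − μ)/(X − μ) = (384.6828 − 480.0) / (380.4 − 480.0) = -95.3172 / -99.6 = 0.95700

0.957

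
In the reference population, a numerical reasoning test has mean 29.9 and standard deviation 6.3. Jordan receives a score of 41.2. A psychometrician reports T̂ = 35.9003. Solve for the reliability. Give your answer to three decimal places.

0.531

T̂ = ρX + (1 − ρ)μ  ⇒  T̂ − μ = ρ(X − μ)
ρ = (T̂ − μ)/(X − μ) = (35.9003 − 29.9) / (41.2 − 29.9) = 6.0003 / 11.3 = 0.53100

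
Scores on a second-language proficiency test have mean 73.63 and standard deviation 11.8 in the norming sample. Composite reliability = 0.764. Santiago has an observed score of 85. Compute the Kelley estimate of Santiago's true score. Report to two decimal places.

82.32

T̂ = ρX + (1 − ρ)μ
  = 0.764 × 85 + 0.236 × 73.63
  = 64.940 + 17.37668
  = 82.317
  ≈ 82.32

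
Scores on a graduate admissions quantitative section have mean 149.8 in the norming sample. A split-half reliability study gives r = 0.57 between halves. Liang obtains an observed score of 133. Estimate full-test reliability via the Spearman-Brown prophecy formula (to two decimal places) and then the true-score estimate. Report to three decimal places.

Spearman-Brown: ρ = 2r/(1 + r) = 2(0.57)/(1 + 0.57) = 1.140/1.57 = 0.7261 → 0.73
Weight the observed score by reliability and the mean by (1 − reliability): T̂ = 0.73·133 + 0.27·149.8 = 97.09 + 40.446 = 137.5360.

137.536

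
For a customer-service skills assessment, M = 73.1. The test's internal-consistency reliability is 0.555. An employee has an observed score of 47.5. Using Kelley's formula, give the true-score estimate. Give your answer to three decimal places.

Kelley's formula gives T̂ = 0.555·47.5 + 0.445·73.1 = 26.3625 + 32.5295 = 58.8920.

58.892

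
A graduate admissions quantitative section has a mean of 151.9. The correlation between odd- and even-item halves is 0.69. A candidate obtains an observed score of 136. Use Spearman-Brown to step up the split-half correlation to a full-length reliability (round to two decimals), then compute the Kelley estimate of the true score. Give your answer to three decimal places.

Spearman-Brown: ρ = 2r/(1 + r) = 2(0.69)/(1 + 0.69) = 1.380/1.69 = 0.8166 → 0.82
Weight the observed score by reliability and the mean by (1 − reliability): T̂ = 0.82·136 + 0.18·151.9 = 111.52 + 27.342 = 138.8620.

138.862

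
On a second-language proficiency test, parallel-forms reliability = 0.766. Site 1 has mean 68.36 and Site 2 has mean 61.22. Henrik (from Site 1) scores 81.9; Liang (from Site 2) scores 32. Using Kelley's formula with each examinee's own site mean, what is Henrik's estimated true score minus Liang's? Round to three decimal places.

T̂_Henrik = 0.766(81.9) + 0.234(68.36) = 78.73164
T̂_Liang = 0.766(32) + 0.234(61.22) = 38.83748
Difference = 78.73164 − 38.83748 = 39.89416

39.894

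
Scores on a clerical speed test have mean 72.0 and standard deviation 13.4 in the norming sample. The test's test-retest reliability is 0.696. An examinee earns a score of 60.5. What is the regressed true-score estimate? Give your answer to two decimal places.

64.00

Regress the observed score toward the mean by the unreliability: T̂ = 0.696·60.5 + 0.304·72.0 = 42.1080 + 21.8880 = 63.996.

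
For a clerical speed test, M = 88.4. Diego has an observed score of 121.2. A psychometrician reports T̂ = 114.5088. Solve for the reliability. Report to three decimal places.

T̂ = ρX + (1 − ρ)μ  ⇒  T̂ − μ = ρ(X − μ)
ρ = (T̂ − μ)/(X − μ) = (114.5088 − 88.4) / (121.2 − 88.4) = 26.1088 / 32.8 = 0.79600

0.796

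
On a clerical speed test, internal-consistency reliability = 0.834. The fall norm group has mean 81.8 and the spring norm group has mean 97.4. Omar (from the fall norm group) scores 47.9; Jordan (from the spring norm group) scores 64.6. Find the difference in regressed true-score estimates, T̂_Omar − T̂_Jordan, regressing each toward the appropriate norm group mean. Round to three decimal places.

-16.517

T̂_Omar = 0.834(47.9) + 0.166(81.8) = 53.52740
T̂_Jordan = 0.834(64.6) + 0.166(97.4) = 70.04480
Difference = 53.52740 − 70.04480 = -16.51740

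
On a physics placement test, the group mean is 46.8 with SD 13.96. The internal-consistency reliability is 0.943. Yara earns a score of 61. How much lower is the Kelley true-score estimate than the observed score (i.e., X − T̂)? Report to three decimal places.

0.809

T̂ = 0.943(61) + 0.057(46.8) = 57.523 + 2.6676 = 60.19060 → 60.1906
X − T̂ = 61 − 60.1906 = 0.8094 → 0.809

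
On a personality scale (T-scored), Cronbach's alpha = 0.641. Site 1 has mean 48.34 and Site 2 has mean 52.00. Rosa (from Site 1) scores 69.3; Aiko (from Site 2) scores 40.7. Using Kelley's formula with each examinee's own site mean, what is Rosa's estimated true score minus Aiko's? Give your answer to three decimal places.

17.019

T̂_Rosa = 0.641(69.3) + 0.359(48.34) = 61.77536
T̂_Aiko = 0.641(40.7) + 0.359(52.00) = 44.75670
Difference = 61.77536 − 44.75670 = 17.01866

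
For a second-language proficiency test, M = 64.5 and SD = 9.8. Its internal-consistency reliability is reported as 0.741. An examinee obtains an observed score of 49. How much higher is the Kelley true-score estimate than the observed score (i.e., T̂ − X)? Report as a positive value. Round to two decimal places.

4.01

Kelley's formula gives T̂ = 0.741·49 + 0.259·64.5 = 36.309 + 16.7055 = 53.0145.
T̂ − X = 53.014 − 49 = 4.014 → 4.01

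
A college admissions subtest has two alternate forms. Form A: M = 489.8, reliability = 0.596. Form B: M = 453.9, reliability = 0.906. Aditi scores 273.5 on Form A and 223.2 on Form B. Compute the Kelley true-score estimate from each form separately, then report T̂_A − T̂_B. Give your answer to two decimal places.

116.00

T̂_A = 0.596(273.5) + 0.404(489.8) = 360.8852
T̂_B = 0.906(223.2) + 0.094(453.9) = 244.8858
T̂_A − T̂_B = 115.9994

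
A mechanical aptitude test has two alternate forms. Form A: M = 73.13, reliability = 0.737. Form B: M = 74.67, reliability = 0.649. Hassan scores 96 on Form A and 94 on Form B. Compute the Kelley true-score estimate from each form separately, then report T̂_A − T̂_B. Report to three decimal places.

T̂_A = 0.737(96) + 0.263(73.13) = 89.98519
T̂_B = 0.649(94) + 0.351(74.67) = 87.21517
T̂_A − T̂_B = 2.77002

2.770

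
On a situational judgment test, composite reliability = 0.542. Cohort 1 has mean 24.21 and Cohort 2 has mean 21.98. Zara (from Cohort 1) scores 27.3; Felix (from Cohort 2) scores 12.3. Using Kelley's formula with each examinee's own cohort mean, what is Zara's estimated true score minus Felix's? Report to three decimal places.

T̂_Zara = 0.542(27.3) + 0.458(24.21) = 25.88478
T̂_Felix = 0.542(12.3) + 0.458(21.98) = 16.73344
Difference = 25.88478 − 16.73344 = 9.15134

9.151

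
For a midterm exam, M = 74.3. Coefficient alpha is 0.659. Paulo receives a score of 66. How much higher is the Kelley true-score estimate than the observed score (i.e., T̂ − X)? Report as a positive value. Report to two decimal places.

T̂ = ρX + (1 − ρ)μ
  = 0.659 × 66 + 0.341 × 74.3
  = 43.494 + 25.3363
  = 68.8303
  ≈ 68.830
T̂ − X = 68.830 − 66 = 2.830 → 2.83

2.83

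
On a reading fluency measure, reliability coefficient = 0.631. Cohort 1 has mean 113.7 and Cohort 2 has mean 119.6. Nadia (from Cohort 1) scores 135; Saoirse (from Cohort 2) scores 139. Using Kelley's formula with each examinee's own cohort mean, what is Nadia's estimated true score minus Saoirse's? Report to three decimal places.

T̂_Nadia = 0.631(135) + 0.369(113.7) = 127.14030
T̂_Saoirse = 0.631(139) + 0.369(119.6) = 131.84140
Difference = 127.14030 − 131.84140 = -4.70110

-4.701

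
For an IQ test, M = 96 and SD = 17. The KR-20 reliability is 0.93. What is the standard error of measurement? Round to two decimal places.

SEM = SD · √(1 − ρ) = 17 × √0.07 = 17 × 0.2646 = 4.498

4.50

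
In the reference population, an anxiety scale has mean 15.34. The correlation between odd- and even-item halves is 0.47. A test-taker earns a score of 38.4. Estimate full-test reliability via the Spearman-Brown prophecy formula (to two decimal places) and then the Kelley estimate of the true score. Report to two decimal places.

30.10

Spearman-Brown: ρ = 2r/(1 + r) = 2(0.47)/(1 + 0.47) = 0.940/1.47 = 0.6395 → 0.64
T̂ = 0.64(38.4) + 0.36(15.34) = 24.576 + 5.5224 = 30.098 → 30.10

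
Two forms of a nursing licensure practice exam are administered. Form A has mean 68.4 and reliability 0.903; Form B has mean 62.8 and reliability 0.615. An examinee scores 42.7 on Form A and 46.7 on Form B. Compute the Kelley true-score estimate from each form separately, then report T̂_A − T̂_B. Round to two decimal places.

T̂_A = 0.903(42.7) + 0.097(68.4) = 45.1929
T̂_B = 0.615(46.7) + 0.385(62.8) = 52.8985
T̂_A − T̂_B = -7.7056

-7.71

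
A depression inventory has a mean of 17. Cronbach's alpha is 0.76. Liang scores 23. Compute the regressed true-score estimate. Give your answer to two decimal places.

21.56

T̂ = 0.76(23) + 0.24(17) = 17.48 + 4.08 = 21.560 → 21.56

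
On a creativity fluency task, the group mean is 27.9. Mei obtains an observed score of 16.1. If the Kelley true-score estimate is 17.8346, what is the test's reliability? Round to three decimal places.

0.853

T̂ = ρX + (1 − ρ)μ  ⇒  T̂ − μ = ρ(X − μ)
ρ = (T̂ − μ)/(X − μ) = (17.8346 − 27.9) / (16.1 − 27.9) = -10.0654 / -11.8 = 0.85300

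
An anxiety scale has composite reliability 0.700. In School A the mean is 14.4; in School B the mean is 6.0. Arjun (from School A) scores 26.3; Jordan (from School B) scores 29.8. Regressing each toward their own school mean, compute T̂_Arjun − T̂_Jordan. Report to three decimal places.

T̂_Arjun = 0.700(26.3) + 0.300(14.4) = 22.73000
T̂_Jordan = 0.700(29.8) + 0.300(6.0) = 22.66000
Difference = 22.73000 − 22.66000 = 0.07000

0.070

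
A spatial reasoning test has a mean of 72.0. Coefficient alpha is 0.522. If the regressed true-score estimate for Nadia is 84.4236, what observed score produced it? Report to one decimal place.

T̂ = ρX + (1 − ρ)μ  ⇒  X = (T̂ − (1 − ρ)μ) / ρ
X = (84.4236 − 0.478 × 72.0) / 0.522 = (84.4236 − 34.4160) / 0.522 = 50.0076 / 0.522 = 95.800

95.8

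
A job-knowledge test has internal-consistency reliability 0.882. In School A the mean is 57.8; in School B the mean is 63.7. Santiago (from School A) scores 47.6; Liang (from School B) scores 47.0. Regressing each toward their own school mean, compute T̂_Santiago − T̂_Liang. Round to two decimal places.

-0.17

T̂_Santiago = 0.882(47.6) + 0.118(57.8) = 48.8036
T̂_Liang = 0.882(47.0) + 0.118(63.7) = 48.9706
Difference = 48.8036 − 48.9706 = -0.1670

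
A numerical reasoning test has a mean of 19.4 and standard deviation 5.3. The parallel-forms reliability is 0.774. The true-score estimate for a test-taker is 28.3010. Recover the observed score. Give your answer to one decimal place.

T̂ = ρX + (1 − ρ)μ  ⇒  X = (T̂ − (1 − ρ)μ) / ρ
X = (28.3010 − 0.226 × 19.4) / 0.774 = (28.3010 − 4.3844) / 0.774 = 23.9166 / 0.774 = 30.900

30.9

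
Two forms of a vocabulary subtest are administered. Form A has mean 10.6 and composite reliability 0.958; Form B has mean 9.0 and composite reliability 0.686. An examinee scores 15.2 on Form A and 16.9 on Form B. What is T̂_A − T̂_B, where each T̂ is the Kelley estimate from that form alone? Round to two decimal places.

0.59

T̂_A = 0.958(15.2) + 0.042(10.6) = 15.0068
T̂_B = 0.686(16.9) + 0.314(9.0) = 14.4194
T̂_A − T̂_B = 0.5874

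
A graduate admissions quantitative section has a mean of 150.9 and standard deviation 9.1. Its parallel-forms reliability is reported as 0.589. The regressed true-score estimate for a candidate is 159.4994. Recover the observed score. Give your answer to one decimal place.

T̂ = ρX + (1 − ρ)μ  ⇒  X = (T̂ − (1 − ρ)μ) / ρ
X = (159.4994 − 0.411 × 150.9) / 0.589 = (159.4994 − 62.0199) / 0.589 = 97.4795 / 0.589 = 165.500

165.5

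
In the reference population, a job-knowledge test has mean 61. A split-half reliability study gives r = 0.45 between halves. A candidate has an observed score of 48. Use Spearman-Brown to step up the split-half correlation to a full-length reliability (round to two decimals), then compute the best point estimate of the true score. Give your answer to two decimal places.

52.94

Spearman-Brown: ρ = 2r/(1 + r) = 2(0.45)/(1 + 0.45) = 0.900/1.45 = 0.6207 → 0.62
T̂ = 0.62(48) + 0.38(61) = 29.76 + 23.18 = 52.940 → 52.94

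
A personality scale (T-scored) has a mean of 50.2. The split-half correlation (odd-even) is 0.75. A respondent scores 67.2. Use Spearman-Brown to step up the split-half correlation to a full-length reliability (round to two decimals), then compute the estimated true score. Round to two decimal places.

64.82

Spearman-Brown: ρ = 2r/(1 + r) = 2(0.75)/(1 + 0.75) = 1.500/1.75 = 0.8571 → 0.86
Kelley's formula gives T̂ = 0.86·67.2 + 0.14·50.2 = 57.792 + 7.028 = 64.820.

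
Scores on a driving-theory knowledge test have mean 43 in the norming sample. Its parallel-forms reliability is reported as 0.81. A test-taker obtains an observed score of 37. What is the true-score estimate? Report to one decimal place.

38.1

T̂ = ρX + (1 − ρ)μ
  = 0.81 × 37 + 0.19 × 43
  = 29.97 + 8.17
  = 38.14
  ≈ 38.1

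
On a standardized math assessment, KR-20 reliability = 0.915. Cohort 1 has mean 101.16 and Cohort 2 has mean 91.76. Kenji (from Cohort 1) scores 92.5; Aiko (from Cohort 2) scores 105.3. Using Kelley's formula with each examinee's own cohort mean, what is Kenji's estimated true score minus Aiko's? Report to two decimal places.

T̂_Kenji = 0.915(92.5) + 0.085(101.16) = 93.2361
T̂_Aiko = 0.915(105.3) + 0.085(91.76) = 104.1491
Difference = 93.2361 − 104.1491 = -10.9130

-10.91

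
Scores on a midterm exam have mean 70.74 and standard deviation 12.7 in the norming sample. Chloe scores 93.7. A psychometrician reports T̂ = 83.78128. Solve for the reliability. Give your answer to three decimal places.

0.568

T̂ = ρX + (1 − ρ)μ  ⇒  T̂ − μ = ρ(X − μ)
ρ = (T̂ − μ)/(X − μ) = (83.78128 − 70.74) / (93.7 − 70.74) = 13.04128 / 22.96 = 0.56800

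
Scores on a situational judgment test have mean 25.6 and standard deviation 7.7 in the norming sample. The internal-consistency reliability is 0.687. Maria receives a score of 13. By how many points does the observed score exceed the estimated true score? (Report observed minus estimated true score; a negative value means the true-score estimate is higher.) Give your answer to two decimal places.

Weight the observed score by reliability and the mean by (1 − reliability): T̂ = 0.687·13 + 0.313·25.6 = 8.931 + 8.0128 = 16.9438.
X − T̂ = 13 − 16.944 = -3.944 → -3.94

-3.94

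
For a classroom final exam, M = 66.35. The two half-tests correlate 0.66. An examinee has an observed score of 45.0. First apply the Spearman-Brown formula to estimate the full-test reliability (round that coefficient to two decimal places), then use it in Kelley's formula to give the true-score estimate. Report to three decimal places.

Spearman-Brown: ρ = 2r/(1 + r) = 2(0.66)/(1 + 0.66) = 1.320/1.66 = 0.7952 → 0.80
T̂ = ρX + (1 − ρ)μ
  = 0.80 × 45.0 + 0.20 × 66.35
  = 36.000 + 13.2700
  = 49.2700
  ≈ 49.270

49.270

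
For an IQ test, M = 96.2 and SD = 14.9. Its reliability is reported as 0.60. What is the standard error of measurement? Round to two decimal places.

SEM = SD · √(1 − ρ) = 14.9 × √0.40 = 14.9 × 0.6325 = 9.424

9.42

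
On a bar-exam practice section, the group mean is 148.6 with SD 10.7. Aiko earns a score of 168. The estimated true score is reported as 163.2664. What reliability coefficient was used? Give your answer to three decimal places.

0.756

T̂ = ρX + (1 − ρ)μ  ⇒  T̂ − μ = ρ(X − μ)
ρ = (T̂ − μ)/(X − μ) = (163.2664 − 148.6) / (168 − 148.6) = 14.6664 / 19.4 = 0.75600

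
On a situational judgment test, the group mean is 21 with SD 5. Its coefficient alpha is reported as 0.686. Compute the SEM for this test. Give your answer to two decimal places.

SEM = SD · √(1 − ρ) = 5 × √0.314 = 5 × 0.5604 = 2.802

2.80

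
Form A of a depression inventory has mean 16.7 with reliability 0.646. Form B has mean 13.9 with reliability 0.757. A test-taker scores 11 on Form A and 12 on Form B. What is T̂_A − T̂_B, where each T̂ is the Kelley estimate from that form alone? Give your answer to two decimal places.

T̂_A = 0.646(11) + 0.354(16.7) = 13.0178
T̂_B = 0.757(12) + 0.243(13.9) = 12.4617
T̂_A − T̂_B = 0.5561

0.56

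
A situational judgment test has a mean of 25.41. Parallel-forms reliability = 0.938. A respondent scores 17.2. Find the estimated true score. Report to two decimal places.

T̂ = 0.938(17.2) + 0.062(25.41) = 16.1336 + 1.57542 = 17.709 → 17.71

17.71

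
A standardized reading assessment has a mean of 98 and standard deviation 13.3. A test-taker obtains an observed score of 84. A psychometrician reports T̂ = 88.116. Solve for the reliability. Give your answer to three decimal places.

0.706

T̂ = ρX + (1 − ρ)μ  ⇒  T̂ − μ = ρ(X − μ)
ρ = (T̂ − μ)/(X − μ) = (88.116 − 98) / (84 − 98) = -9.884 / -14.0 = 0.70600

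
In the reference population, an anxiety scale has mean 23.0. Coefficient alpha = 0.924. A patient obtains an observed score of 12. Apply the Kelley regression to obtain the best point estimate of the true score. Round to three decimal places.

12.836

T̂ = ρX + (1 − ρ)μ
  = 0.924 × 12 + 0.076 × 23.0
  = 11.088 + 1.7480
  = 12.8360
  ≈ 12.836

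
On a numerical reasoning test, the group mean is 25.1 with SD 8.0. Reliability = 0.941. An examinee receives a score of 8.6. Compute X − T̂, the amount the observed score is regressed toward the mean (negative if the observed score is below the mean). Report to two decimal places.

-0.97

T̂ = ρX + (1 − ρ)μ
  = 0.941 × 8.6 + 0.059 × 25.1
  = 8.0926 + 1.4809
  = 9.5735
  ≈ 9.574
X − T̂ = 8.6 − 9.574 = -0.974 → -0.97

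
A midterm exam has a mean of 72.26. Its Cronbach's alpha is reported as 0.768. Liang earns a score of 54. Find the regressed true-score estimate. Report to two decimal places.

58.24

Regress the observed score toward the mean by the unreliability: T̂ = 0.768·54 + 0.232·72.26 = 41.472 + 16.76432 = 58.236.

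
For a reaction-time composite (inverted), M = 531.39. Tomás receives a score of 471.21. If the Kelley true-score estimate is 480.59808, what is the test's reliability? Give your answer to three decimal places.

T̂ = ρX + (1 − ρ)μ  ⇒  T̂ − μ = ρ(X − μ)
ρ = (T̂ − μ)/(X − μ) = (480.59808 − 531.39) / (471.21 − 531.39) = -50.79192 / -60.18 = 0.84400

0.844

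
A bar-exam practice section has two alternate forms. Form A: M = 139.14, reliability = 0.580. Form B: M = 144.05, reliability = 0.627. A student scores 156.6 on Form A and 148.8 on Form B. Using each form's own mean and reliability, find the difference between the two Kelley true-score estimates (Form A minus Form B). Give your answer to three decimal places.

2.239

T̂_A = 0.580(156.6) + 0.420(139.14) = 149.26680
T̂_B = 0.627(148.8) + 0.373(144.05) = 147.02825
T̂_A − T̂_B = 2.23855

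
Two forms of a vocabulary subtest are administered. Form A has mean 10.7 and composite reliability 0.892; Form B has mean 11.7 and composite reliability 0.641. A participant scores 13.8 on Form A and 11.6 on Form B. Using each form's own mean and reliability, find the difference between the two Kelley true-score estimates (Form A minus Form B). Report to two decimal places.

1.83

T̂_A = 0.892(13.8) + 0.108(10.7) = 13.4652
T̂_B = 0.641(11.6) + 0.359(11.7) = 11.6359
T̂_A − T̂_B = 1.8293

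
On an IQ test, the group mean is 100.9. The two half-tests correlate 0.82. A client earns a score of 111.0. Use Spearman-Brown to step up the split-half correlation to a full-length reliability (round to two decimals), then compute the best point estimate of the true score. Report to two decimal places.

109.99

Spearman-Brown: ρ = 2r/(1 + r) = 2(0.82)/(1 + 0.82) = 1.640/1.82 = 0.9011 → 0.90
T̂ = 0.90(111.0) + 0.10(100.9) = 99.900 + 10.090 = 109.990 → 109.99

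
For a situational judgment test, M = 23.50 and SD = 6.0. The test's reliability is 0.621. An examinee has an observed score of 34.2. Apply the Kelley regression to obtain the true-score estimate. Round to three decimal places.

30.145

Weight the observed score by reliability and the mean by (1 − reliability): T̂ = 0.621·34.2 + 0.379·23.50 = 21.2382 + 8.90650 = 30.1447.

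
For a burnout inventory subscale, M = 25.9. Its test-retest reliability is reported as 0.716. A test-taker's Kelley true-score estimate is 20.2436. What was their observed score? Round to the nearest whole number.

18

T̂ = ρX + (1 − ρ)μ  ⇒  X = (T̂ − (1 − ρ)μ) / ρ
X = (20.2436 − 0.284 × 25.9) / 0.716 = (20.2436 − 7.3556) / 0.716 = 12.8880 / 0.716 = 18.00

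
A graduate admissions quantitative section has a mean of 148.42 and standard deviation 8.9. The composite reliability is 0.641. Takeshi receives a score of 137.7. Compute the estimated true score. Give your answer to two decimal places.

141.55

T̂ = ρX + (1 − ρ)μ
  = 0.641 × 137.7 + 0.359 × 148.42
  = 88.2657 + 53.28278
  = 141.548
  ≈ 141.55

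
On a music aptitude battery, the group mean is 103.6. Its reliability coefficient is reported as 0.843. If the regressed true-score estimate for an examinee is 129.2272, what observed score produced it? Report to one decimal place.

T̂ = ρX + (1 − ρ)μ  ⇒  X = (T̂ − (1 − ρ)μ) / ρ
X = (129.2272 − 0.157 × 103.6) / 0.843 = (129.2272 − 16.2652) / 0.843 = 112.9620 / 0.843 = 134.000

134.0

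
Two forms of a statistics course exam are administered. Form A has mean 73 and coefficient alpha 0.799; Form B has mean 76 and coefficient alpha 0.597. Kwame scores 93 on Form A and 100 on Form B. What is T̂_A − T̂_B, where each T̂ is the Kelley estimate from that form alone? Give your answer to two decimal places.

T̂_A = 0.799(93) + 0.201(73) = 88.9800
T̂_B = 0.597(100) + 0.403(76) = 90.3280
T̂_A − T̂_B = -1.3480

-1.35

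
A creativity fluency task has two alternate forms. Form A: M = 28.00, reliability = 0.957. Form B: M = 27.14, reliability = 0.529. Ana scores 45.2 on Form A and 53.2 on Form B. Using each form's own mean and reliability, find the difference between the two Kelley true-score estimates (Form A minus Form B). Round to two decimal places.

3.53

T̂_A = 0.957(45.2) + 0.043(28.00) = 44.4604
T̂_B = 0.529(53.2) + 0.471(27.14) = 40.9257
T̂_A − T̂_B = 3.5347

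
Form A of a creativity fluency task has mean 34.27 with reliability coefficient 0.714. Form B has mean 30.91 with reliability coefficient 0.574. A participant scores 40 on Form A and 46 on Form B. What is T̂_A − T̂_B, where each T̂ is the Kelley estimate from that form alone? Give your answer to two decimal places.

-1.21

T̂_A = 0.714(40) + 0.286(34.27) = 38.3612
T̂_B = 0.574(46) + 0.426(30.91) = 39.5717
T̂_A − T̂_B = -1.2104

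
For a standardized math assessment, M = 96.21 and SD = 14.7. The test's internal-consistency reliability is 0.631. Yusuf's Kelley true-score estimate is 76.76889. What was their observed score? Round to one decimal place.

65.4

T̂ = ρX + (1 − ρ)μ  ⇒  X = (T̂ − (1 − ρ)μ) / ρ
X = (76.76889 − 0.369 × 96.21) / 0.631 = (76.76889 − 35.50149) / 0.631 = 41.26740 / 0.631 = 65.400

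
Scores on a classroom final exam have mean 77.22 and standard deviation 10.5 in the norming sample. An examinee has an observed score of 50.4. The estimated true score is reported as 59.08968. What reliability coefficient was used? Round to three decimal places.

T̂ = ρX + (1 − ρ)μ  ⇒  T̂ − μ = ρ(X − μ)
ρ = (T̂ − μ)/(X − μ) = (59.08968 − 77.22) / (50.4 − 77.22) = -18.13032 / -26.82 = 0.67600

0.676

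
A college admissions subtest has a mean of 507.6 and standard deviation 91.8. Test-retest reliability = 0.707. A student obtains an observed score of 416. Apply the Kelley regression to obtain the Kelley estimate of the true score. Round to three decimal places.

442.839

T̂ = ρX + (1 − ρ)μ
  = 0.707 × 416 + 0.293 × 507.6
  = 294.112 + 148.7268
  = 442.8388
  ≈ 442.839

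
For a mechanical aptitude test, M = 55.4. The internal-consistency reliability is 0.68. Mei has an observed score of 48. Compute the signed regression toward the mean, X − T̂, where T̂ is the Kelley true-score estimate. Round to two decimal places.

-2.37

T̂ = 0.68(48) + 0.32(55.4) = 32.64 + 17.728 = 50.3680 → 50.368
X − T̂ = 48 − 50.368 = -2.368 → -2.37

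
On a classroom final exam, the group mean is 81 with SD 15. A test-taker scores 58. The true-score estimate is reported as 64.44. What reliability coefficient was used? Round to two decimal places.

0.72

T̂ = ρX + (1 − ρ)μ  ⇒  T̂ − μ = ρ(X − μ)
ρ = (T̂ − μ)/(X − μ) = (64.44 − 81) / (58 − 81) = -16.56 / -23.0 = 0.7200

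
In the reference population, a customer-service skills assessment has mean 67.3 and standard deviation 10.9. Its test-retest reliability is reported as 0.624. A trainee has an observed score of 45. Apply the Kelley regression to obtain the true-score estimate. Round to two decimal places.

T̂ = 0.624(45) + 0.376(67.3) = 28.080 + 25.3048 = 53.385 → 53.38

53.38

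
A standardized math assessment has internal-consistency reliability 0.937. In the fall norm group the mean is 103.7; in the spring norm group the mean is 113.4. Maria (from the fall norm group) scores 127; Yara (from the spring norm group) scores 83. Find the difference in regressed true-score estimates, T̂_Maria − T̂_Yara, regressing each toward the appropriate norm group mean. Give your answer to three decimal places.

40.617

T̂_Maria = 0.937(127) + 0.063(103.7) = 125.53210
T̂_Yara = 0.937(83) + 0.063(113.4) = 84.91520
Difference = 125.53210 − 84.91520 = 40.61690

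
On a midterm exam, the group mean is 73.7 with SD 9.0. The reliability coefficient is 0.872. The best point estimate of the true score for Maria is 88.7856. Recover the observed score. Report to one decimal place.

91.0

T̂ = ρX + (1 − ρ)μ  ⇒  X = (T̂ − (1 − ρ)μ) / ρ
X = (88.7856 − 0.128 × 73.7) / 0.872 = (88.7856 − 9.4336) / 0.872 = 79.3520 / 0.872 = 91.000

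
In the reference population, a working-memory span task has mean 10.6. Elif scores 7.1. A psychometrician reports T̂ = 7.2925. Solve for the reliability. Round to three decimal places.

0.945

T̂ = ρX + (1 − ρ)μ  ⇒  T̂ − μ = ρ(X − μ)
ρ = (T̂ − μ)/(X − μ) = (7.2925 − 10.6) / (7.1 − 10.6) = -3.3075 / -3.5 = 0.94500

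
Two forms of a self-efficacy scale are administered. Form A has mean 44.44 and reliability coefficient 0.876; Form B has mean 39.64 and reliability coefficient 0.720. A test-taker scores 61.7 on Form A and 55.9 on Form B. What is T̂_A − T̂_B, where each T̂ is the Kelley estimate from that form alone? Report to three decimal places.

8.213

T̂_A = 0.876(61.7) + 0.124(44.44) = 59.55976
T̂_B = 0.720(55.9) + 0.280(39.64) = 51.34720
T̂_A − T̂_B = 8.21256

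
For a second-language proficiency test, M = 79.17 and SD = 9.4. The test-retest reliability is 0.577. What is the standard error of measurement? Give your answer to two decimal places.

6.11

SEM = SD · √(1 − ρ) = 9.4 × √0.423 = 9.4 × 0.6504 = 6.114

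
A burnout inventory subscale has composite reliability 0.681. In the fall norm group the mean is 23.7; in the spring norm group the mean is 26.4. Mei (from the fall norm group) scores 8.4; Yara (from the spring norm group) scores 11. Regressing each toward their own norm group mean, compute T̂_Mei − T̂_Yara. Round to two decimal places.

T̂_Mei = 0.681(8.4) + 0.319(23.7) = 13.2807
T̂_Yara = 0.681(11) + 0.319(26.4) = 15.9126
Difference = 13.2807 − 15.9126 = -2.6319

-2.63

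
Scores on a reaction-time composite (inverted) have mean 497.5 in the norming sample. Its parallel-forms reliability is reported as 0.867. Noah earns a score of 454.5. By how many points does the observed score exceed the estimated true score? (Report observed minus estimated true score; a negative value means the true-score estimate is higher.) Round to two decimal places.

T̂ = 0.867(454.5) + 0.133(497.5) = 394.0515 + 66.1675 = 460.2190 → 460.219
X − T̂ = 454.5 − 460.219 = -5.719 → -5.72

-5.72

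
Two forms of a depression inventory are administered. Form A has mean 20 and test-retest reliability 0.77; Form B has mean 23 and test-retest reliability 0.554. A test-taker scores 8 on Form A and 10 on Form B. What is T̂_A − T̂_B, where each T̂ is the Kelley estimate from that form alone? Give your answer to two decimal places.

-5.04

T̂_A = 0.77(8) + 0.23(20) = 10.7600
T̂_B = 0.554(10) + 0.446(23) = 15.7980
T̂_A − T̂_B = -5.0380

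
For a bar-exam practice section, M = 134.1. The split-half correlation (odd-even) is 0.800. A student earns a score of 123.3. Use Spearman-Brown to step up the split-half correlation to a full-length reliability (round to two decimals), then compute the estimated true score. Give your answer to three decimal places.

Spearman-Brown: ρ = 2r/(1 + r) = 2(0.800)/(1 + 0.800) = 1.6000/1.800 = 0.8889 → 0.89
T̂ = 0.89(123.3) + 0.11(134.1) = 109.737 + 14.751 = 124.4880 → 124.488

124.488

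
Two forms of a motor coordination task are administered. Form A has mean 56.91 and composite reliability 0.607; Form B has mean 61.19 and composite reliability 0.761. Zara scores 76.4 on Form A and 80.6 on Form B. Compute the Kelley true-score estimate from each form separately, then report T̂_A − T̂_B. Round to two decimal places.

-7.22

T̂_A = 0.607(76.4) + 0.393(56.91) = 68.7404
T̂_B = 0.761(80.6) + 0.239(61.19) = 75.9610
T̂_A − T̂_B = -7.2206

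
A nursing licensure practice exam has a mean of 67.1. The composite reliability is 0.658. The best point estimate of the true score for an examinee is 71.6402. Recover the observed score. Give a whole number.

74

T̂ = ρX + (1 − ρ)μ  ⇒  X = (T̂ − (1 − ρ)μ) / ρ
X = (71.6402 − 0.342 × 67.1) / 0.658 = (71.6402 − 22.9482) / 0.658 = 48.6920 / 0.658 = 74.00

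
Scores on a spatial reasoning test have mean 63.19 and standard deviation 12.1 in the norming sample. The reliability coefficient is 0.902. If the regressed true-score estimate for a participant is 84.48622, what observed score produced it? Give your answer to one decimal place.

86.8

T̂ = ρX + (1 − ρ)μ  ⇒  X = (T̂ − (1 − ρ)μ) / ρ
X = (84.48622 − 0.098 × 63.19) / 0.902 = (84.48622 − 6.19262) / 0.902 = 78.29360 / 0.902 = 86.800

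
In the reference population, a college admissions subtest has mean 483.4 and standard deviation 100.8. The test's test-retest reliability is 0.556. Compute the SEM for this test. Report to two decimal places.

SEM = SD · √(1 − ρ) = 100.8 × √0.444 = 100.8 × 0.6663 = 67.166

67.17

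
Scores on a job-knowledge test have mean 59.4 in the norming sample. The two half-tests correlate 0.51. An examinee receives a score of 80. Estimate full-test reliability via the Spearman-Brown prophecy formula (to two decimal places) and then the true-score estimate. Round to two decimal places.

Spearman-Brown: ρ = 2r/(1 + r) = 2(0.51)/(1 + 0.51) = 1.020/1.51 = 0.6755 → 0.68
T̂ = ρX + (1 − ρ)μ
  = 0.68 × 80 + 0.32 × 59.4
  = 54.40 + 19.008
  = 73.408
  ≈ 73.41

73.41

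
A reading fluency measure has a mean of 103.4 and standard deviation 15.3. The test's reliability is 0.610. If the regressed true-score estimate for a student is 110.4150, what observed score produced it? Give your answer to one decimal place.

T̂ = ρX + (1 − ρ)μ  ⇒  X = (T̂ − (1 − ρ)μ) / ρ
X = (110.4150 − 0.390 × 103.4) / 0.610 = (110.4150 − 40.3260) / 0.610 = 70.0890 / 0.610 = 114.900

114.9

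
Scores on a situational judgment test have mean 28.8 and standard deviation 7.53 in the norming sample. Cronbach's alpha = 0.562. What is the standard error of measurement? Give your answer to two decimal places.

4.98

SEM = SD · √(1 − ρ) = 7.53 × √0.438 = 7.53 × 0.6618 = 4.983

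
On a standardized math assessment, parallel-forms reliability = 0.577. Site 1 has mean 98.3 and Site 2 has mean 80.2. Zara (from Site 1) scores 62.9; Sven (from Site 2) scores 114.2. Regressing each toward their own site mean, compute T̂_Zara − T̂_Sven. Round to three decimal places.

-21.944

T̂_Zara = 0.577(62.9) + 0.423(98.3) = 77.87420
T̂_Sven = 0.577(114.2) + 0.423(80.2) = 99.81800
Difference = 77.87420 − 99.81800 = -21.94380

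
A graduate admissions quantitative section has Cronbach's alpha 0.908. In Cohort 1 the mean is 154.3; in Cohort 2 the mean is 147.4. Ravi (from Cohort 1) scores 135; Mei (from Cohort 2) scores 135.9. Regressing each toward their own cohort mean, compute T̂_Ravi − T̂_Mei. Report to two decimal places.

-0.18

T̂_Ravi = 0.908(135) + 0.092(154.3) = 136.7756
T̂_Mei = 0.908(135.9) + 0.092(147.4) = 136.9580
Difference = 136.7756 − 136.9580 = -0.1824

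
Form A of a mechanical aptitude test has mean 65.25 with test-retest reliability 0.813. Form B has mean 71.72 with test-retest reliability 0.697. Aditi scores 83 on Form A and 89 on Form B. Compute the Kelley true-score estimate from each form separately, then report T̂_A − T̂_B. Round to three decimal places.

-4.083

T̂_A = 0.813(83) + 0.187(65.25) = 79.68075
T̂_B = 0.697(89) + 0.303(71.72) = 83.76416
T̂_A − T̂_B = -4.08341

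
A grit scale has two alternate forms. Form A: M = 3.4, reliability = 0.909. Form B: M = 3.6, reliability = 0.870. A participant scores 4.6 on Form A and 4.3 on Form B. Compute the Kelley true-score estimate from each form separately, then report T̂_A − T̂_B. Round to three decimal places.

0.282

T̂_A = 0.909(4.6) + 0.091(3.4) = 4.49080
T̂_B = 0.870(4.3) + 0.130(3.6) = 4.20900
T̂_A − T̂_B = 0.28180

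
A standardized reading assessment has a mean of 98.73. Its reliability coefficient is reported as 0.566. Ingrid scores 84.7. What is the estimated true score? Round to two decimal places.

T̂ = 0.566(84.7) + 0.434(98.73) = 47.9402 + 42.84882 = 90.789 → 90.79

90.79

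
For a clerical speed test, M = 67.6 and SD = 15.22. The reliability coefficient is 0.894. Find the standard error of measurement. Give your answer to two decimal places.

4.96

SEM = SD · √(1 − ρ) = 15.22 × √0.106 = 15.22 × 0.3256 = 4.955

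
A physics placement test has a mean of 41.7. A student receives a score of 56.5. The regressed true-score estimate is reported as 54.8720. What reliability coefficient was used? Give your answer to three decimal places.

T̂ = ρX + (1 − ρ)μ  ⇒  T̂ − μ = ρ(X − μ)
ρ = (T̂ − μ)/(X − μ) = (54.8720 − 41.7) / (56.5 − 41.7) = 13.1720 / 14.8 = 0.89000

0.890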